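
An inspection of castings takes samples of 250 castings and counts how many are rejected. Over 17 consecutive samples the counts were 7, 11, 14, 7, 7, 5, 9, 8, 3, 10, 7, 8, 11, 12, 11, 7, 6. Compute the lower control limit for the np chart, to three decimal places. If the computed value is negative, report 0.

0.000

p̄ = Σdᵢ / (k·n) = 143 / (17 × 250) = 0.03365
LCL = np̄ − 3·√(np̄(1−p̄)) = 8.4118 − 3 × 2.8511 = -0.1415 → 0 (negative, so LCL = 0)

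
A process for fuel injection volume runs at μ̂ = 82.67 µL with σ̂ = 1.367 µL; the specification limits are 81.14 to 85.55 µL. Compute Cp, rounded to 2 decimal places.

0.54

Cp = (USL − LSL) / (6σ̂) = (85.55 − 81.14) / (6 × 1.367) = 4.4100 / 8.2020 = 0.5377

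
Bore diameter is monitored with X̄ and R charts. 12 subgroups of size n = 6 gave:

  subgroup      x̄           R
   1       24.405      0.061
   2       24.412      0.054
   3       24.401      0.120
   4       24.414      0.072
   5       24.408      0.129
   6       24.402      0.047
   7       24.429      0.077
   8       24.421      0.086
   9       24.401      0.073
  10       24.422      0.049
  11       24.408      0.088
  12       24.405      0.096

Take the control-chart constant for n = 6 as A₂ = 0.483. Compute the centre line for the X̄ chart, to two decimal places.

X̄̄ = (24.405 + 24.412 + 24.401 + 24.414 + 24.408 + 24.402 + 24.429 + 24.421 + 24.401 + 24.422 + 24.408 + 24.405) / 12 = 292.9280 / 12 = 24.4107
CL = X̄̄ = 24.4107

24.41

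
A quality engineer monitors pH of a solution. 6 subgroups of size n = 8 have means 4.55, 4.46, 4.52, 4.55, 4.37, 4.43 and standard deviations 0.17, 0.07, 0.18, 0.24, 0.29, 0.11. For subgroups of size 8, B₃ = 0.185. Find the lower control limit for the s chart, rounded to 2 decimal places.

0.03

s̄ = (0.17 + 0.07 + 0.18 + 0.24 + 0.29 + 0.11) / 6 = 0.1767
LCL_s = B₃·s̄ = 0.185 × 0.1767 = 0.0327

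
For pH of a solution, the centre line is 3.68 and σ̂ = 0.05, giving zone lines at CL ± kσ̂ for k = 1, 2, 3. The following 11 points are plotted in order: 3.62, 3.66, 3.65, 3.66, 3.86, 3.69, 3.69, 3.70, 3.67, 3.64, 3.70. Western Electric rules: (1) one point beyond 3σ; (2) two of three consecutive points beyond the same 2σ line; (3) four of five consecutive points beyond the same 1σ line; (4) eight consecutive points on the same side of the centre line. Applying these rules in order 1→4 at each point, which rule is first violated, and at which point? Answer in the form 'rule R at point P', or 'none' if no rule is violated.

rule 1 at point 5

Zone of each point (C = within 1σ̂, B = 1σ̂–2σ̂, A = 2σ̂–3σ̂, * = beyond 3σ̂; sign = side of CL): 1:-B, 2:-C, 3:-C, 4:-C, 5:+*, 6:+C, 7:+C, 8:+C, 9:-C, 10:-C, 11:+C
Rule 1 (one point beyond the 3σ limits) is satisfied at point 5.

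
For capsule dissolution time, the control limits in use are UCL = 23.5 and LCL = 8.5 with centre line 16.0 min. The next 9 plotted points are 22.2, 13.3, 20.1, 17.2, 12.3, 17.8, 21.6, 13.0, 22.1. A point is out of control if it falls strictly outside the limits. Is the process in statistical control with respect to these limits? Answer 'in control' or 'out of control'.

in control

All 9 points lie within [8.5, 23.5].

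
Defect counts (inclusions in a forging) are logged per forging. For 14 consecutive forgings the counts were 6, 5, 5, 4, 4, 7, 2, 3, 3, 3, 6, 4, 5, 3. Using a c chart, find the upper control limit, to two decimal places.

c̄ = (6 + 5 + 5 + 4 + 4 + 7 + 2 + 3 + 3 + 3 + 6 + 4 + 5 + 3) / 14 = 60 / 14 = 4.2857
UCL = c̄ + 3√c̄ = 4.2857 + 3 × √4.2857 = 4.2857 + 3 × 2.0702 = 10.4963

10.50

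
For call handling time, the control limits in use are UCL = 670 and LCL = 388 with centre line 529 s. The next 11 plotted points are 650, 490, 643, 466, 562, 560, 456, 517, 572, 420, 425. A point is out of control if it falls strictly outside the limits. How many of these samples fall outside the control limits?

0

All 11 points lie within [388, 670].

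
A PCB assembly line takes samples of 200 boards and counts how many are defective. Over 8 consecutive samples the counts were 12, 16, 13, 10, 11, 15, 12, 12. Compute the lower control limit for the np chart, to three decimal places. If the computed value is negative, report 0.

p̄ = Σdᵢ / (k·n) = 101 / (8 × 200) = 0.06313
LCL = np̄ − 3·√(np̄(1−p̄)) = 12.6250 − 3 × 3.4392 = 2.3074

2.307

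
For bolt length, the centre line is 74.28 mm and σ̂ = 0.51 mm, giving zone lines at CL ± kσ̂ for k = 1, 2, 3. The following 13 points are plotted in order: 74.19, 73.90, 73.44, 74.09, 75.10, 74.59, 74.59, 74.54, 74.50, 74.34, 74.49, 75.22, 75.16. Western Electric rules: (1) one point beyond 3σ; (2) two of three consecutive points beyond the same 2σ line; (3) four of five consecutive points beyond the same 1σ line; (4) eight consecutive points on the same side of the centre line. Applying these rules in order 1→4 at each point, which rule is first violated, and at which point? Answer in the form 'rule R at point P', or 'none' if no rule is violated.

Zone of each point (C = within 1σ̂, B = 1σ̂–2σ̂, A = 2σ̂–3σ̂, * = beyond 3σ̂; sign = side of CL): 1:-C, 2:-C, 3:-B, 4:-C, 5:+B, 6:+C, 7:+C, 8:+C, 9:+C, 10:+C, 11:+C, 12:+B, 13:+B
Rule 4 (eight consecutive points on the same side of the centre line) is satisfied at point 12.

rule 4 at point 12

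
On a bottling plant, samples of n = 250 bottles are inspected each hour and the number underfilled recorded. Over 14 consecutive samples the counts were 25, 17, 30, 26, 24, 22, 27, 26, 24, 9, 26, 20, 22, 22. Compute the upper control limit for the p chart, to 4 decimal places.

p̄ = Σdᵢ / (k·n) = 320 / (14 × 250) = 0.09143
UCL = p̄ + 3·√(p̄(1−p̄)/n) = 0.09143 + 3 × √(0.09143×0.90857/250) = 0.09143 + 3 × 0.01823 = 0.14611

0.1461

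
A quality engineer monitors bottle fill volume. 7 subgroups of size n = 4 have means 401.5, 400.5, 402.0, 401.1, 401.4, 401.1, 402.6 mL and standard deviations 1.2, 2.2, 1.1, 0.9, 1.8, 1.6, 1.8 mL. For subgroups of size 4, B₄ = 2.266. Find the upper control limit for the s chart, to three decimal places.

s̄ = (1.2 + 2.2 + 1.1 + 0.9 + 1.8 + 1.6 + 1.8) / 7 = 1.5143
UCL_s = B₄·s̄ = 2.266 × 1.5143 = 3.4314

3.431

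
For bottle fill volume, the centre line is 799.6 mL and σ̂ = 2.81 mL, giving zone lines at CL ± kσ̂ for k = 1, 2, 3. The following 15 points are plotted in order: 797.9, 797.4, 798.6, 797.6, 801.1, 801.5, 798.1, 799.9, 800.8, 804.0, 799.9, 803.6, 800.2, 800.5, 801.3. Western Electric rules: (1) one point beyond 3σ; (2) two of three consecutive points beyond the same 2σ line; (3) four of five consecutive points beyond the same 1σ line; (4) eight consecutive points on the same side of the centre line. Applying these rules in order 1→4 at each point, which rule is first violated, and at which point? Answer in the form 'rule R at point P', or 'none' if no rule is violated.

rule 4 at point 15

Zone of each point (C = within 1σ̂, B = 1σ̂–2σ̂, A = 2σ̂–3σ̂, * = beyond 3σ̂; sign = side of CL): 1:-C, 2:-C, 3:-C, 4:-C, 5:+C, 6:+C, 7:-C, 8:+C, 9:+C, 10:+B, 11:+C, 12:+B, 13:+C, 14:+C, 15:+C
Rule 4 (eight consecutive points on the same side of the centre line) is satisfied at point 15.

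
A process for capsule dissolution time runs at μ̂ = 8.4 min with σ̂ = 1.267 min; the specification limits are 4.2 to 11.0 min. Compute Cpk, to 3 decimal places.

0.684

Cpu = (USL − μ̂) / (3σ̂) = (11.0 − 8.4) / (3 × 1.267) = 0.6840; Cpl = (μ̂ − LSL) / (3σ̂) = (8.4 − 4.2) / (3 × 1.267) = 1.1050; Cpk = min(Cpu, Cpl) = 0.6840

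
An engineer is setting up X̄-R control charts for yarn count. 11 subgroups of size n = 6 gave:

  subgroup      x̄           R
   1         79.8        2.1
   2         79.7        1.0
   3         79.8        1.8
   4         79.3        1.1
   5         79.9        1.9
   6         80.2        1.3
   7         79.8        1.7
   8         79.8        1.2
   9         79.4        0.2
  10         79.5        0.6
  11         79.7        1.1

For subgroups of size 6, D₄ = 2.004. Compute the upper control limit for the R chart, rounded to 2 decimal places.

2.55

R̄ = (2.1 + 1.0 + 1.8 + 1.1 + 1.9 + 1.3 + 1.7 + 1.2 + 0.2 + 0.6 + 1.1) / 11 = 14.0000 / 11 = 1.2727
UCL_R = D₄·R̄ = 2.004 × 1.2727 = 2.5505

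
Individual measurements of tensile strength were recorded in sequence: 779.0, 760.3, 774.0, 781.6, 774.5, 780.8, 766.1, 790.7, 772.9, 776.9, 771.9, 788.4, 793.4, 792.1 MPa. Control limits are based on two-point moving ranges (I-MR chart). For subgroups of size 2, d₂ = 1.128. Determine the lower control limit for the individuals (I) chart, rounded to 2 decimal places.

X̄ = (779.0 + 760.3 + 774.0 + 781.6 + 774.5 + 780.8 + 766.1 + 790.7 + 772.9 + 776.9 + 771.9 + 788.4 + 793.4 + 792.1) / 14 = 778.7571
Moving ranges: 18.7, 13.7, 7.6, 7.1, 6.3, 14.7, 24.6, 17.8, 4.0, 5.0, 16.5, 5.0, 1.3; M̄R̄ = 142.3000 / 13 = 10.9462
LCL = X̄ − 3·M̄R̄/d₂ = 778.7571 − 3 × 10.9462 / 1.128 = 749.6450

749.65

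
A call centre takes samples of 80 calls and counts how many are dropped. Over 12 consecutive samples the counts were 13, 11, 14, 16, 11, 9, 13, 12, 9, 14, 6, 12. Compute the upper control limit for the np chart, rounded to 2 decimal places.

21.14

p̄ = Σdᵢ / (k·n) = 140 / (12 × 80) = 0.14583
UCL = np̄ + 3·√(np̄(1−p̄)) = 11.6667 + 3 × √(11.6667×0.85417) = 11.6667 + 3 × 3.1568 = 21.1370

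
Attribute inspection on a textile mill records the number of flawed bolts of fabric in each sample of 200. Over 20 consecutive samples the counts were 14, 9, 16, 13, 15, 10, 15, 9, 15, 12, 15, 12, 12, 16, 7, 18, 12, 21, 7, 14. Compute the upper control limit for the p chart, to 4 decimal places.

p̄ = Σdᵢ / (k·n) = 262 / (20 × 200) = 0.06550
UCL = p̄ + 3·√(p̄(1−p̄)/n) = 0.06550 + 3 × √(0.06550×0.93450/200) = 0.06550 + 3 × 0.01749 = 0.11798

0.1180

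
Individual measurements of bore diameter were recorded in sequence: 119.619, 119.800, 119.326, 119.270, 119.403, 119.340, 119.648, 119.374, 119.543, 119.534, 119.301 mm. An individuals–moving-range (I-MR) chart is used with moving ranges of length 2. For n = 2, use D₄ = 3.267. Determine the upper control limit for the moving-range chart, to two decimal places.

0.62

Moving ranges: 0.181, 0.474, 0.056, 0.133, 0.063, 0.308, 0.274, 0.169, 0.009, 0.233; M̄R̄ = 1.9000 / 10 = 0.1900
UCL_MR = D₄·M̄R̄ = 3.267 × 0.1900 = 0.6207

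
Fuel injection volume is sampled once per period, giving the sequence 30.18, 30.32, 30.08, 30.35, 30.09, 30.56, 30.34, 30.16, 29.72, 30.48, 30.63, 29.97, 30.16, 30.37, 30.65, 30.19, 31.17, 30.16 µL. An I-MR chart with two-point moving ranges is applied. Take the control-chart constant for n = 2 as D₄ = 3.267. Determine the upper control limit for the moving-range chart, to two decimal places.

Moving ranges: 0.14, 0.24, 0.27, 0.26, 0.47, 0.22, 0.18, 0.44, 0.76, 0.15, 0.66, 0.19, 0.21, 0.28, 0.46, 0.98, 1.01; M̄R̄ = 6.9200 / 17 = 0.4071
UCL_MR = D₄·M̄R̄ = 3.267 × 0.4071 = 1.3299

1.33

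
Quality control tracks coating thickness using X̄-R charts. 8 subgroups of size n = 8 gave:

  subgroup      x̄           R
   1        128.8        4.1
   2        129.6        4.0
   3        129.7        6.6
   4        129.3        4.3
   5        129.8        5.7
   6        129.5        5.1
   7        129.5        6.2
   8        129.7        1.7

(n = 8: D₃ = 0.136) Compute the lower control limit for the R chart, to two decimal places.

R̄ = (4.1 + 4.0 + 6.6 + 4.3 + 5.7 + 5.1 + 6.2 + 1.7) / 8 = 37.7000 / 8 = 4.7125
LCL_R = D₃·R̄ = 0.136 × 4.7125 = 0.6409

0.64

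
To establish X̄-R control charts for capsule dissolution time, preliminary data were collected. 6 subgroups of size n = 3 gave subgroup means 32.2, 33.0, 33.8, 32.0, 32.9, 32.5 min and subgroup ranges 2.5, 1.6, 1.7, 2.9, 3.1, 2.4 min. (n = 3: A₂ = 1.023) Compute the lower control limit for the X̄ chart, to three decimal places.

X̄̄ = (32.2 + 33.0 + 33.8 + 32.0 + 32.9 + 32.5) / 6 = 196.4000 / 6 = 32.7333
R̄ = (2.5 + 1.6 + 1.7 + 2.9 + 3.1 + 2.4) / 6 = 14.2000 / 6 = 2.3667
LCL = X̄̄ − A₂·R̄ = 32.7333 − 1.023 × 2.3667 = 30.3122

30.312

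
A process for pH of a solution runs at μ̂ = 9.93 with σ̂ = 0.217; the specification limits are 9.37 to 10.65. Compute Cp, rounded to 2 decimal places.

Cp = (USL − LSL) / (6σ̂) = (10.65 − 9.37) / (6 × 0.217) = 1.2800 / 1.3020 = 0.9831

0.98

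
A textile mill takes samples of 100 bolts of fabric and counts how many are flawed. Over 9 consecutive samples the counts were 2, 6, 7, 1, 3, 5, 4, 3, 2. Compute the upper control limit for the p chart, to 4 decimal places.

0.0930

p̄ = Σdᵢ / (k·n) = 33 / (9 × 100) = 0.03667
UCL = p̄ + 3·√(p̄(1−p̄)/n) = 0.03667 + 3 × √(0.03667×0.96333/100) = 0.03667 + 3 × 0.01879 = 0.09305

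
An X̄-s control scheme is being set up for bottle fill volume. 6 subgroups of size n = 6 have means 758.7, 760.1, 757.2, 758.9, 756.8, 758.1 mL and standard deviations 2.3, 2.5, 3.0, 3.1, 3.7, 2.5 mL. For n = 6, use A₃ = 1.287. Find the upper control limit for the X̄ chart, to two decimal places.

X̄̄ = (758.7 + 760.1 + 757.2 + 758.9 + 756.8 + 758.1) / 6 = 758.3000
s̄ = (2.3 + 2.5 + 3.0 + 3.1 + 3.7 + 2.5) / 6 = 2.8500
UCL = X̄̄ + A₃·s̄ = 758.3000 + 1.287 × 2.8500 = 761.9680

761.97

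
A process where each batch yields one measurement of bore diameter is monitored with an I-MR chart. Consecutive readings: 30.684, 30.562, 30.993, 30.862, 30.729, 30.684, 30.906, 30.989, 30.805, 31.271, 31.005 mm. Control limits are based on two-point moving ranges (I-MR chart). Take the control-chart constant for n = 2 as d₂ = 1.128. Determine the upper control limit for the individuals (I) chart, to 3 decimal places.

31.417

X̄ = (30.684 + 30.562 + 30.993 + 30.862 + 30.729 + 30.684 + 30.906 + 30.989 + 30.805 + 31.271 + 31.005) / 11 = 30.8627
Moving ranges: 0.122, 0.431, 0.131, 0.133, 0.045, 0.222, 0.083, 0.184, 0.466, 0.266; M̄R̄ = 2.0830 / 10 = 0.2083
UCL = X̄ + 3·M̄R̄/d₂ = 30.8627 + 3 × 0.2083 / 1.128 = 31.4167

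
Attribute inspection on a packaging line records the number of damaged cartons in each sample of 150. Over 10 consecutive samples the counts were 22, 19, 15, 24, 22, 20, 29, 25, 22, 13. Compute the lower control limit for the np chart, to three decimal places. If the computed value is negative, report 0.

8.326

p̄ = Σdᵢ / (k·n) = 211 / (10 × 150) = 0.14067
LCL = np̄ − 3·√(np̄(1−p̄)) = 21.1000 − 3 × 4.2582 = 8.3255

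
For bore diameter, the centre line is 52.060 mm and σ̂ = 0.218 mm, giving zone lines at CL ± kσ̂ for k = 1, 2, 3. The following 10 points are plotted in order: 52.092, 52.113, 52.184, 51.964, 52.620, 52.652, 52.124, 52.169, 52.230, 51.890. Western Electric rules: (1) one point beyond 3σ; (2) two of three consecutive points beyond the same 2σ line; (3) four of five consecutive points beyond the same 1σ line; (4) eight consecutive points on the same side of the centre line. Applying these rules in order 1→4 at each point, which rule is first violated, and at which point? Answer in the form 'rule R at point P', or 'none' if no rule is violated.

Zone of each point (C = within 1σ̂, B = 1σ̂–2σ̂, A = 2σ̂–3σ̂, * = beyond 3σ̂; sign = side of CL): 1:+C, 2:+C, 3:+C, 4:-C, 5:+A, 6:+A, 7:+C, 8:+C, 9:+C, 10:-C
Rule 2 (two of three consecutive points beyond the same 2σ limit) is satisfied at point 6.

rule 2 at point 6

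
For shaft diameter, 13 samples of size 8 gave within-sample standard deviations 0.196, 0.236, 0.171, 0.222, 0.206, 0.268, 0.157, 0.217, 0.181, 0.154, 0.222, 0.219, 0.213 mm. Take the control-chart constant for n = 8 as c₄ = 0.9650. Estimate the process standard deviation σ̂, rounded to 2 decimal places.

0.21

s̄ = (0.196 + 0.236 + 0.171 + 0.222 + 0.206 + 0.268 + 0.157 + 0.217 + 0.181 + 0.154 + 0.222 + 0.219 + 0.213) / 13 = 0.2048
σ̂ = s̄ / c₄ = 0.2048 / 0.9650 = 0.2122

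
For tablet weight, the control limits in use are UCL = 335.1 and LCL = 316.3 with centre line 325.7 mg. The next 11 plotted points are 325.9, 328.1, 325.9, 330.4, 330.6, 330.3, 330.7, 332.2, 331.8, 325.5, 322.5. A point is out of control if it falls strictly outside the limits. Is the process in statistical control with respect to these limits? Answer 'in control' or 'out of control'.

All 11 points lie within [316.3, 335.1].

in control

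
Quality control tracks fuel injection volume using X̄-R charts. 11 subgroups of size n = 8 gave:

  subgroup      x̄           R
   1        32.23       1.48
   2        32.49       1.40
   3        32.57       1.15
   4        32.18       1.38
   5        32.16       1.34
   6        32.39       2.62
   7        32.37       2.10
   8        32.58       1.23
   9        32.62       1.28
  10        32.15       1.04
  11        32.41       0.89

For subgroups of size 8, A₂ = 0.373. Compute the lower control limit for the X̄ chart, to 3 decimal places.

X̄̄ = (32.23 + 32.49 + 32.57 + 32.18 + 32.16 + 32.39 + 32.37 + 32.58 + 32.62 + 32.15 + 32.41) / 11 = 356.1500 / 11 = 32.3773
R̄ = (1.48 + 1.40 + 1.15 + 1.38 + 1.34 + 2.62 + 2.10 + 1.23 + 1.28 + 1.04 + 0.89) / 11 = 15.9100 / 11 = 1.4464
LCL = X̄̄ − A₂·R̄ = 32.3773 − 0.373 × 1.4464 = 31.8378

31.838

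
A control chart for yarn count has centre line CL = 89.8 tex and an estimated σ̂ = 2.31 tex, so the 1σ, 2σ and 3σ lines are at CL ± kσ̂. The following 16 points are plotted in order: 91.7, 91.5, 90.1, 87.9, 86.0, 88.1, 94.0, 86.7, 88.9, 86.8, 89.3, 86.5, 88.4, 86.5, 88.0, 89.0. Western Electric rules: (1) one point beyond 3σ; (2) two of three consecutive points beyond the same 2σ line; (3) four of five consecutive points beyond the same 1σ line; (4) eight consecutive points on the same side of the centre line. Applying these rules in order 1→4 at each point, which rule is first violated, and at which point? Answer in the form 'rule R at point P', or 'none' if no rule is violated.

rule 4 at point 15

Zone of each point (C = within 1σ̂, B = 1σ̂–2σ̂, A = 2σ̂–3σ̂, * = beyond 3σ̂; sign = side of CL): 1:+C, 2:+C, 3:+C, 4:-C, 5:-B, 6:-C, 7:+B, 8:-B, 9:-C, 10:-B, 11:-C, 12:-B, 13:-C, 14:-B, 15:-C, 16:-C
Rule 4 (eight consecutive points on the same side of the centre line) is satisfied at point 15.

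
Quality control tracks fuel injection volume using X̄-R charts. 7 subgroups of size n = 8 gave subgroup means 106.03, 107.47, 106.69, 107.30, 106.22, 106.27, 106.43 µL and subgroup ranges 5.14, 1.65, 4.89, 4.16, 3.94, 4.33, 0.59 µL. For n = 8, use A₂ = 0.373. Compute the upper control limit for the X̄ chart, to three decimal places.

107.946

X̄̄ = (106.03 + 107.47 + 106.69 + 107.30 + 106.22 + 106.27 + 106.43) / 7 = 746.4100 / 7 = 106.6300
R̄ = (5.14 + 1.65 + 4.89 + 4.16 + 3.94 + 4.33 + 0.59) / 7 = 24.7000 / 7 = 3.5286
UCL = X̄̄ + A₂·R̄ = 106.6300 + 0.373 × 3.5286 = 107.9462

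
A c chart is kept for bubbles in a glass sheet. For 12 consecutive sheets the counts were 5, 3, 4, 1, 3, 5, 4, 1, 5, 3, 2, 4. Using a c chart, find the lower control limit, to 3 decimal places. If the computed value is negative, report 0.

c̄ = (5 + 3 + 4 + 1 + 3 + 5 + 4 + 1 + 5 + 3 + 2 + 4) / 12 = 40 / 12 = 3.3333
LCL = c̄ − 3√c̄ = 3.3333 − 3 × 1.8257 = -2.1439 → 0 (cannot be negative)

0.000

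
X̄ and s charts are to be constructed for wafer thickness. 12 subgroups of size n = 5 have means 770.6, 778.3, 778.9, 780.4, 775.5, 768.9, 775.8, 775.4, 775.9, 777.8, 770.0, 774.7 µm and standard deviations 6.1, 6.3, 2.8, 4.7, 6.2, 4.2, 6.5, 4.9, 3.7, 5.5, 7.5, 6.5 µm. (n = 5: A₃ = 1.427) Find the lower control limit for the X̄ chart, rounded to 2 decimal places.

X̄̄ = (770.6 + 778.3 + 778.9 + 780.4 + 775.5 + 768.9 + 775.8 + 775.4 + 775.9 + 777.8 + 770.0 + 774.7) / 12 = 775.1833
s̄ = (6.1 + 6.3 + 2.8 + 4.7 + 6.2 + 4.2 + 6.5 + 4.9 + 3.7 + 5.5 + 7.5 + 6.5) / 12 = 5.4083
LCL = X̄̄ − A₃·s̄ = 775.1833 − 1.427 × 5.4083 = 767.4656

767.47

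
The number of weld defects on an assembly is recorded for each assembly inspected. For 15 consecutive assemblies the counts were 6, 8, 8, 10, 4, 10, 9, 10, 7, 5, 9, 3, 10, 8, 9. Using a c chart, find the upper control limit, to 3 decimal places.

c̄ = (6 + 8 + 8 + 10 + 4 + 10 + 9 + 10 + 7 + 5 + 9 + 3 + 10 + 8 + 9) / 15 = 116 / 15 = 7.7333
UCL = c̄ + 3√c̄ = 7.7333 + 3 × √7.7333 = 7.7333 + 3 × 2.7809 = 16.0760

16.076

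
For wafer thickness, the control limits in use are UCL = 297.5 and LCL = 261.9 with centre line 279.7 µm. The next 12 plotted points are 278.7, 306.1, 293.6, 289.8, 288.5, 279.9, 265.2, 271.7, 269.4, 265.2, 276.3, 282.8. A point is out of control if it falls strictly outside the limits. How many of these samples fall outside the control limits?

1

Compare each point to [261.9, 297.5]: sample 2 = 306.1 > UCL.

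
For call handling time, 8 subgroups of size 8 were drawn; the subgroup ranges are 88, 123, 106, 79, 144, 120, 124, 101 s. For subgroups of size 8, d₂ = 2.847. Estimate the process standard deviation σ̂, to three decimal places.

R̄ = (88 + 123 + 106 + 79 + 144 + 120 + 124 + 101) / 8 = 110.6250
σ̂ = R̄ / d₂ = 110.6250 / 2.847 = 38.8567

38.857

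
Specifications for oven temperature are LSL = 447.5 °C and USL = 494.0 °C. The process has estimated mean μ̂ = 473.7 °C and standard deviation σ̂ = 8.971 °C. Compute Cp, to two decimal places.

Cp = (USL − LSL) / (6σ̂) = (494.0 − 447.5) / (6 × 8.971) = 46.5000 / 53.8260 = 0.8639

0.86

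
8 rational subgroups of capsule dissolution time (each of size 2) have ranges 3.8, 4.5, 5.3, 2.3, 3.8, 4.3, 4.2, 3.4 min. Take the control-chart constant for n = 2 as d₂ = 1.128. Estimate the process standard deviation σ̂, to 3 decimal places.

3.502

R̄ = (3.8 + 4.5 + 5.3 + 2.3 + 3.8 + 4.3 + 4.2 + 3.4) / 8 = 3.9500
σ̂ = R̄ / d₂ = 3.9500 / 1.128 = 3.5018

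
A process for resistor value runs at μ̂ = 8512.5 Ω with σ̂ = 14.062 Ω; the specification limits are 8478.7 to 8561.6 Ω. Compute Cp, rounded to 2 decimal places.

Cp = (USL − LSL) / (6σ̂) = (8561.6 − 8478.7) / (6 × 14.062) = 82.9000 / 84.3720 = 0.9826

0.98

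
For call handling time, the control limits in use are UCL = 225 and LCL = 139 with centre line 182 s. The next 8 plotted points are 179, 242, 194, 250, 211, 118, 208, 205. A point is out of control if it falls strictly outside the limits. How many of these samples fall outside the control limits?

Compare each point to [139, 225]: sample 2 = 242 > UCL; sample 4 = 250 > UCL; sample 6 = 118 < LCL.

3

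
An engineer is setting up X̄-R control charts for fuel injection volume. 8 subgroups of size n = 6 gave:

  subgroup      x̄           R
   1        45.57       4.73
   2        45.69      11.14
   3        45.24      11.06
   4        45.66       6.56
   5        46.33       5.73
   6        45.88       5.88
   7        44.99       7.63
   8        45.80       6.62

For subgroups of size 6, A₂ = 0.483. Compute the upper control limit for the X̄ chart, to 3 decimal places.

X̄̄ = (45.57 + 45.69 + 45.24 + 45.66 + 46.33 + 45.88 + 44.99 + 45.80) / 8 = 365.1600 / 8 = 45.6450
R̄ = (4.73 + 11.14 + 11.06 + 6.56 + 5.73 + 5.88 + 7.63 + 6.62) / 8 = 59.3500 / 8 = 7.4188
UCL = X̄̄ + A₂·R̄ = 45.6450 + 0.483 × 7.4188 = 49.2283

49.228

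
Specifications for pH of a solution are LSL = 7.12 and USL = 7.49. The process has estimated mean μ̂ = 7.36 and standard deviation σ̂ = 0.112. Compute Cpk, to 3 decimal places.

Cpu = (USL − μ̂) / (3σ̂) = (7.49 − 7.36) / (3 × 0.112) = 0.3869; Cpl = (μ̂ − LSL) / (3σ̂) = (7.36 − 7.12) / (3 × 0.112) = 0.7143; Cpk = min(Cpu, Cpl) = 0.3869

0.387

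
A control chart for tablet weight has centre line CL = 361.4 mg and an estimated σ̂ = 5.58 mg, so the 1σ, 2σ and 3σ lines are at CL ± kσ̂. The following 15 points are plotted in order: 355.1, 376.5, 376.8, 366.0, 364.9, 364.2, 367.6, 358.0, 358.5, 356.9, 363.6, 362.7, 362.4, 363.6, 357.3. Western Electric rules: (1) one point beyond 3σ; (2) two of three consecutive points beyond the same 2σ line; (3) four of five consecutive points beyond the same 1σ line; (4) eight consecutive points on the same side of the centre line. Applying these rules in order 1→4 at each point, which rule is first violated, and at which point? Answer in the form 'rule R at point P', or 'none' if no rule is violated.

rule 2 at point 3

Zone of each point (C = within 1σ̂, B = 1σ̂–2σ̂, A = 2σ̂–3σ̂, * = beyond 3σ̂; sign = side of CL): 1:-B, 2:+A, 3:+A, 4:+C, 5:+C, 6:+C, 7:+B, 8:-C, 9:-C, 10:-C, 11:+C, 12:+C, 13:+C, 14:+C, 15:-C
Rule 2 (two of three consecutive points beyond the same 2σ limit) is satisfied at point 3.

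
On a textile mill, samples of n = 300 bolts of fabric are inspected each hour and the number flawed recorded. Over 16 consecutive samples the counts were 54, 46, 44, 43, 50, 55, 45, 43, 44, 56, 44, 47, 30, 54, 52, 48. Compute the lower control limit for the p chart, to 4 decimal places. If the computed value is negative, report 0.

0.0942

p̄ = Σdᵢ / (k·n) = 755 / (16 × 300) = 0.15729
LCL = p̄ − 3·√(p̄(1−p̄)/n) = 0.15729 − 3 × 0.02102 = 0.09423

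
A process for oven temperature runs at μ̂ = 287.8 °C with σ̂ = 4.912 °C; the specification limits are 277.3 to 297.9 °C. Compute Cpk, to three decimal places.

Cpu = (USL − μ̂) / (3σ̂) = (297.9 − 287.8) / (3 × 4.912) = 0.6854; Cpl = (μ̂ − LSL) / (3σ̂) = (287.8 − 277.3) / (3 × 4.912) = 0.7125; Cpk = min(Cpu, Cpl) = 0.6854

0.685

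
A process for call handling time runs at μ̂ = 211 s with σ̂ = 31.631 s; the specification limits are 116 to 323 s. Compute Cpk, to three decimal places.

Cpu = (USL − μ̂) / (3σ̂) = (323 − 211) / (3 × 31.631) = 1.1803; Cpl = (μ̂ − LSL) / (3σ̂) = (211 − 116) / (3 × 31.631) = 1.0011; Cpk = min(Cpu, Cpl) = 1.0011

1.001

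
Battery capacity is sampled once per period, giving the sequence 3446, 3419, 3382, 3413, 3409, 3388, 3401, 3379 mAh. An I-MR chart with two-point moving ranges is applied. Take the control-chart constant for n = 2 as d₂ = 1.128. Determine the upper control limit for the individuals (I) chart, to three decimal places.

3463.516

X̄ = (3446 + 3419 + 3382 + 3413 + 3409 + 3388 + 3401 + 3379) / 8 = 3404.6250
Moving ranges: 27, 37, 31, 4, 21, 13, 22; M̄R̄ = 155.0000 / 7 = 22.1429
UCL = X̄ + 3·M̄R̄/d₂ = 3404.6250 + 3 × 22.1429 / 1.128 = 3463.5156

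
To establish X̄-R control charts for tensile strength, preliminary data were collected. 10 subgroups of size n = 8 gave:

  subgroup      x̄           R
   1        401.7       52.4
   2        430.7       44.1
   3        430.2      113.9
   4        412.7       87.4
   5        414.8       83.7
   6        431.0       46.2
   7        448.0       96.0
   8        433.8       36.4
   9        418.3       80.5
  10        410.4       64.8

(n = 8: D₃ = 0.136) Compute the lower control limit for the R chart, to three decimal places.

9.593

R̄ = (52.4 + 44.1 + 113.9 + 87.4 + 83.7 + 46.2 + 96.0 + 36.4 + 80.5 + 64.8) / 10 = 705.4000 / 10 = 70.5400
LCL_R = D₃·R̄ = 0.136 × 70.5400 = 9.5934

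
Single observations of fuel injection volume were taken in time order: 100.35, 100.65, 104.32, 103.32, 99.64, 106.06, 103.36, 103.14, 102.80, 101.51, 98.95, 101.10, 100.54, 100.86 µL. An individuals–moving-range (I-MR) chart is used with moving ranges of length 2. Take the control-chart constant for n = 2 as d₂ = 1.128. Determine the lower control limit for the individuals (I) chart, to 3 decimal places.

96.742

X̄ = (100.35 + 100.65 + 104.32 + 103.32 + 99.64 + 106.06 + 103.36 + 103.14 + 102.80 + 101.51 + 98.95 + 101.10 + 100.54 + 100.86) / 14 = 101.9000
Moving ranges: 0.30, 3.67, 1.00, 3.68, 6.42, 2.70, 0.22, 0.34, 1.29, 2.56, 2.15, 0.56, 0.32; M̄R̄ = 25.2100 / 13 = 1.9392
LCL = X̄ − 3·M̄R̄/d₂ = 101.9000 − 3 × 1.9392 / 1.128 = 96.7425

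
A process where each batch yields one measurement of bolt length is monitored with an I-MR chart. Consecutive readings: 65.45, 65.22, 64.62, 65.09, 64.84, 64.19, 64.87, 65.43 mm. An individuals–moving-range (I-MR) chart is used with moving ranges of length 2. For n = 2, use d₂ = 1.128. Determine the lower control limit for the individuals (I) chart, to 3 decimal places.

63.657

X̄ = (65.45 + 65.22 + 64.62 + 65.09 + 64.84 + 64.19 + 64.87 + 65.43) / 8 = 64.9638
Moving ranges: 0.23, 0.60, 0.47, 0.25, 0.65, 0.68, 0.56; M̄R̄ = 3.4400 / 7 = 0.4914
LCL = X̄ − 3·M̄R̄/d₂ = 64.9638 − 3 × 0.4914 / 1.128 = 63.6568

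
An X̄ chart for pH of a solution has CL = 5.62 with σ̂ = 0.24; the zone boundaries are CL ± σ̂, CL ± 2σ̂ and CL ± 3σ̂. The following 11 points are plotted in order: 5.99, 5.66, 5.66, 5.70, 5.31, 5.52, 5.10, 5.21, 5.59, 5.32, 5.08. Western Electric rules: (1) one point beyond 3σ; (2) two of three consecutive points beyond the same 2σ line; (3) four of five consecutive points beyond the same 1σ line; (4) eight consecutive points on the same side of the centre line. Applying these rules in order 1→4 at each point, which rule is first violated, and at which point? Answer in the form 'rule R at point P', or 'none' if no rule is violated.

Zone of each point (C = within 1σ̂, B = 1σ̂–2σ̂, A = 2σ̂–3σ̂, * = beyond 3σ̂; sign = side of CL): 1:+B, 2:+C, 3:+C, 4:+C, 5:-B, 6:-C, 7:-A, 8:-B, 9:-C, 10:-B, 11:-A
Rule 3 (four of five consecutive points beyond the same 1σ limit) is satisfied at point 11.

rule 3 at point 11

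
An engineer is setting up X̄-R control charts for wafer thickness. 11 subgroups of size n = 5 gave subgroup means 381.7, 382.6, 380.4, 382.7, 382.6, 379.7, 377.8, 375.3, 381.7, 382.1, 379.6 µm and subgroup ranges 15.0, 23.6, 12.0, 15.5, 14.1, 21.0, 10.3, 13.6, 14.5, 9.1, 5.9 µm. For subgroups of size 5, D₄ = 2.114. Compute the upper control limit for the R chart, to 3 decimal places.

29.711

R̄ = (15.0 + 23.6 + 12.0 + 15.5 + 14.1 + 21.0 + 10.3 + 13.6 + 14.5 + 9.1 + 5.9) / 11 = 154.6000 / 11 = 14.0545
UCL_R = D₄·R̄ = 2.114 × 14.0545 = 29.7113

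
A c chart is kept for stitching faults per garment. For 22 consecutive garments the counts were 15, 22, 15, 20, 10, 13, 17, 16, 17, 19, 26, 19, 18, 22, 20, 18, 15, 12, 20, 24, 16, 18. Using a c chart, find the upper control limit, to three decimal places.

30.482

c̄ = (15 + 22 + 15 + 20 + 10 + 13 + 17 + 16 + 17 + 19 + 26 + 19 + 18 + 22 + 20 + 18 + 15 + 12 + 20 + 24 + 16 + 18) / 22 = 392 / 22 = 17.8182
UCL = c̄ + 3√c̄ = 17.8182 + 3 × √17.8182 = 17.8182 + 3 × 4.2212 = 30.4817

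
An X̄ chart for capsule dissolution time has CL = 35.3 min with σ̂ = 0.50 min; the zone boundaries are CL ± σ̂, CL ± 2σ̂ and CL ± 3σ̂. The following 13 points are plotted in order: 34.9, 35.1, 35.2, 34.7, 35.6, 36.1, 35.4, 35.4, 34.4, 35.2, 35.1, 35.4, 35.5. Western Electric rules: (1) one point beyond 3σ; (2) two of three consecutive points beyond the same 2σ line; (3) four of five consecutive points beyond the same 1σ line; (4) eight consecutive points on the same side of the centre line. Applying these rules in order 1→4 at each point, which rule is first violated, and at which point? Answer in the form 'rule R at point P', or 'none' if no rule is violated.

Zone of each point (C = within 1σ̂, B = 1σ̂–2σ̂, A = 2σ̂–3σ̂, * = beyond 3σ̂; sign = side of CL): 1:-C, 2:-C, 3:-C, 4:-B, 5:+C, 6:+B, 7:+C, 8:+C, 9:-B, 10:-C, 11:-C, 12:+C, 13:+C
No rule fires across all 13 points.

none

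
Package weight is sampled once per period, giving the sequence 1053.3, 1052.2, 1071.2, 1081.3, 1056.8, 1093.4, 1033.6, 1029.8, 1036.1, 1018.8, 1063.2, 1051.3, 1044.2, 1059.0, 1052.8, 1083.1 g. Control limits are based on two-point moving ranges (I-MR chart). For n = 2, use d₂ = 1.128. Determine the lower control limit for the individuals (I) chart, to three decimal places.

X̄ = (1053.3 + 1052.2 + 1071.2 + 1081.3 + 1056.8 + 1093.4 + 1033.6 + 1029.8 + 1036.1 + 1018.8 + 1063.2 + 1051.3 + 1044.2 + 1059.0 + 1052.8 + 1083.1) / 16 = 1055.0062
Moving ranges: 1.1, 19.0, 10.1, 24.5, 36.6, 59.8, 3.8, 6.3, 17.3, 44.4, 11.9, 7.1, 14.8, 6.2, 30.3; M̄R̄ = 293.2000 / 15 = 19.5467
LCL = X̄ − 3·M̄R̄/d₂ = 1055.0062 − 3 × 19.5467 / 1.128 = 1003.0204

1003.020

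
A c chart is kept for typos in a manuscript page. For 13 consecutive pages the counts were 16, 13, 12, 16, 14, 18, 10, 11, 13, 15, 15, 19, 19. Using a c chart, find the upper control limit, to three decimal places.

26.191

c̄ = (16 + 13 + 12 + 16 + 14 + 18 + 10 + 11 + 13 + 15 + 15 + 19 + 19) / 13 = 191 / 13 = 14.6923
UCL = c̄ + 3√c̄ = 14.6923 + 3 × √14.6923 = 14.6923 + 3 × 3.8331 = 26.1915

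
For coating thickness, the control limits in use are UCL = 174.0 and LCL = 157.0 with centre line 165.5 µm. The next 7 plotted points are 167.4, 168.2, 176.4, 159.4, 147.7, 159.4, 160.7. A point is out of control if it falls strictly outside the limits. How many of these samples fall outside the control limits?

Compare each point to [157.0, 174.0]: sample 3 = 176.4 > UCL; sample 5 = 147.7 < LCL.

2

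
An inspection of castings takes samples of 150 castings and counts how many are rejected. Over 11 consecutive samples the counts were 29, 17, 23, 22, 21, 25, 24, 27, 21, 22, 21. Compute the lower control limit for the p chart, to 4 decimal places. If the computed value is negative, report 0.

0.0646

p̄ = Σdᵢ / (k·n) = 252 / (11 × 150) = 0.15273
LCL = p̄ − 3·√(p̄(1−p̄)/n) = 0.15273 − 3 × 0.02937 = 0.06461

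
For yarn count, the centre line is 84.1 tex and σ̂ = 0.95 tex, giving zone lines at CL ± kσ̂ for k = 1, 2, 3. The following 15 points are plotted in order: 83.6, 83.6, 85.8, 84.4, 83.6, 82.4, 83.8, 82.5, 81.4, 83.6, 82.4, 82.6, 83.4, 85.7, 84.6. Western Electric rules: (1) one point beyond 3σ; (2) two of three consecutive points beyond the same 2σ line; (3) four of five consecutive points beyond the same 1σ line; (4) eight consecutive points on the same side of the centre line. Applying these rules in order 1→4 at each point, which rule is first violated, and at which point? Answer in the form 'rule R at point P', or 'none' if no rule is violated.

rule 3 at point 12

Zone of each point (C = within 1σ̂, B = 1σ̂–2σ̂, A = 2σ̂–3σ̂, * = beyond 3σ̂; sign = side of CL): 1:-C, 2:-C, 3:+B, 4:+C, 5:-C, 6:-B, 7:-C, 8:-B, 9:-A, 10:-C, 11:-B, 12:-B, 13:-C, 14:+B, 15:+C
Rule 3 (four of five consecutive points beyond the same 1σ limit) is satisfied at point 12.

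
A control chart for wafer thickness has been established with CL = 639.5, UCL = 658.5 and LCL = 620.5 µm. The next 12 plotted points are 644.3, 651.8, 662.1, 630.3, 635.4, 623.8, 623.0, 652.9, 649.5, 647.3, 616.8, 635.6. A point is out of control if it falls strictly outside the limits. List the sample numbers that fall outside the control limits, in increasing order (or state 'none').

3, 11

Compare each point to [620.5, 658.5]: sample 3 = 662.1 > UCL; sample 11 = 616.8 < LCL.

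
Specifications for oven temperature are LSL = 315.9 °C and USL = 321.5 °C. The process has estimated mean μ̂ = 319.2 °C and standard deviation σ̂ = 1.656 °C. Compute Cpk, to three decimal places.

0.463

Cpu = (USL − μ̂) / (3σ̂) = (321.5 − 319.2) / (3 × 1.656) = 0.4630; Cpl = (μ̂ − LSL) / (3σ̂) = (319.2 − 315.9) / (3 × 1.656) = 0.6643; Cpk = min(Cpu, Cpl) = 0.4630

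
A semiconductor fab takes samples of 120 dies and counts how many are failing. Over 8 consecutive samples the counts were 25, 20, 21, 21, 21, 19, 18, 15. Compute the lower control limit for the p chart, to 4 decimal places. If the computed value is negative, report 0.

0.0646

p̄ = Σdᵢ / (k·n) = 160 / (8 × 120) = 0.16667
LCL = p̄ − 3·√(p̄(1−p̄)/n) = 0.16667 − 3 × 0.03402 = 0.06460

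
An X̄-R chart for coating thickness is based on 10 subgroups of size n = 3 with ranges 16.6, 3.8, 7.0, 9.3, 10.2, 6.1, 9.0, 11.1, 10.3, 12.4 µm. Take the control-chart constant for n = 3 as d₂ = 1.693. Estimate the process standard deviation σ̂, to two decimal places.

R̄ = (16.6 + 3.8 + 7.0 + 9.3 + 10.2 + 6.1 + 9.0 + 11.1 + 10.3 + 12.4) / 10 = 9.5800
σ̂ = R̄ / d₂ = 9.5800 / 1.693 = 5.6586

5.66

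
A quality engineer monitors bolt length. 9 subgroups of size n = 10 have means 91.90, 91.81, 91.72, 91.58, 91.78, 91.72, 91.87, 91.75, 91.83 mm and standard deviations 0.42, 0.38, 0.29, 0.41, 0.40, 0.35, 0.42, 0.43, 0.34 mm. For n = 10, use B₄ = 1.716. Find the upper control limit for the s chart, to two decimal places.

s̄ = (0.42 + 0.38 + 0.29 + 0.41 + 0.40 + 0.35 + 0.42 + 0.43 + 0.34) / 9 = 0.3822
UCL_s = B₄·s̄ = 1.716 × 0.3822 = 0.6559

0.66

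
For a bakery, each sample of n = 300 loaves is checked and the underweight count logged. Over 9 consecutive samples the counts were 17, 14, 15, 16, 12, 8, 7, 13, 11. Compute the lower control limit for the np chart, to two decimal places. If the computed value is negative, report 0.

2.15

p̄ = Σdᵢ / (k·n) = 113 / (9 × 300) = 0.04185
LCL = np̄ − 3·√(np̄(1−p̄)) = 12.5556 − 3 × 3.4684 = 2.1502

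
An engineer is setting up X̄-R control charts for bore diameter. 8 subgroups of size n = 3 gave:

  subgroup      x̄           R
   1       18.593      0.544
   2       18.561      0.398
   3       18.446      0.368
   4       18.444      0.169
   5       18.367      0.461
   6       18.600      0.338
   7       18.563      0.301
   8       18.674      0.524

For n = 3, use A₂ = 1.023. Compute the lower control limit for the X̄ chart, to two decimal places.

X̄̄ = (18.593 + 18.561 + 18.446 + 18.444 + 18.367 + 18.600 + 18.563 + 18.674) / 8 = 148.2480 / 8 = 18.5310
R̄ = (0.544 + 0.398 + 0.368 + 0.169 + 0.461 + 0.338 + 0.301 + 0.524) / 8 = 3.1030 / 8 = 0.3879
LCL = X̄̄ − A₂·R̄ = 18.5310 − 1.023 × 0.3879 = 18.1342

18.13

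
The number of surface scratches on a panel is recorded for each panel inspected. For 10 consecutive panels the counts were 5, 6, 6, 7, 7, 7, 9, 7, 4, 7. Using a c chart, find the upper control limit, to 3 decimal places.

c̄ = (5 + 6 + 6 + 7 + 7 + 7 + 9 + 7 + 4 + 7) / 10 = 65 / 10 = 6.5000
UCL = c̄ + 3√c̄ = 6.5000 + 3 × √6.5000 = 6.5000 + 3 × 2.5495 = 14.1485

14.149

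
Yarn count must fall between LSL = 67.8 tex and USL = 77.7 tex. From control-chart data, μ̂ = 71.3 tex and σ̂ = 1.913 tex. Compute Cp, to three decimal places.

Cp = (USL − LSL) / (6σ̂) = (77.7 − 67.8) / (6 × 1.913) = 9.9000 / 11.4780 = 0.8625

0.863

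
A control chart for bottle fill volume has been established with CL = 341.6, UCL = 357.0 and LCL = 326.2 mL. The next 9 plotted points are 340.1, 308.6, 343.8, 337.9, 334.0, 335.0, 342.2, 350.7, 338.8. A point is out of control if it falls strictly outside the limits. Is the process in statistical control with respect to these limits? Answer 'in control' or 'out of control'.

out of control

Compare each point to [326.2, 357.0]: sample 2 = 308.6 < LCL.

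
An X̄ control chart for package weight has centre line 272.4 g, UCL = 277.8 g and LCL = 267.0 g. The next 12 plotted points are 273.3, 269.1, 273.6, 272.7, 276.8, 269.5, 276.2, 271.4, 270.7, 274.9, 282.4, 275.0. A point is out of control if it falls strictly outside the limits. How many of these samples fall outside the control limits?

1

Compare each point to [267.0, 277.8]: sample 11 = 282.4 > UCL.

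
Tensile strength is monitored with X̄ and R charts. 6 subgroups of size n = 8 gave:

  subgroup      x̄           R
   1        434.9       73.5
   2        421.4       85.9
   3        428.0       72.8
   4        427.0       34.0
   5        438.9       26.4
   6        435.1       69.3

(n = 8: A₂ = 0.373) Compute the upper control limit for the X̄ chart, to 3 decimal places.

X̄̄ = (434.9 + 421.4 + 428.0 + 427.0 + 438.9 + 435.1) / 6 = 2585.3000 / 6 = 430.8833
R̄ = (73.5 + 85.9 + 72.8 + 34.0 + 26.4 + 69.3) / 6 = 361.9000 / 6 = 60.3167
UCL = X̄̄ + A₂·R̄ = 430.8833 + 0.373 × 60.3167 = 453.3815

453.381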